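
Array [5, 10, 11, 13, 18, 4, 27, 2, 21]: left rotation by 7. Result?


Left rotate by 7: [2, 21, 5, 10, 11, 13, 18, 4, 27]


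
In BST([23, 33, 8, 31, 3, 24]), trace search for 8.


BST root = 23
Search for 8: compare at each node
Path: [23, 8]


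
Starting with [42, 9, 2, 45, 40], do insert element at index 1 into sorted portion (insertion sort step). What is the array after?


After one pass: [9, 42, 2, 45, 40]


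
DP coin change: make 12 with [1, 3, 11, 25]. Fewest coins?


dp[0]=0; dp[i]=1+min(dp[i-c] for c in coins)
...dp[7]=3, dp[8]=4, dp[9]=3, dp[10]=4, dp[11]=1, dp[12]=2
Minimum coins for 12 = 2


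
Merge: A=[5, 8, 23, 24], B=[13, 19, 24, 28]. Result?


Compare heads, take smaller each step.
Merged: [5, 8, 13, 19, 23, 24, 24, 28]


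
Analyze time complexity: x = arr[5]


Analysis: constant-time operation, no loop
Complexity: O(1)


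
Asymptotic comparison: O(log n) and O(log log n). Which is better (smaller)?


double-logarithmic grows slower than logarithmic
O(log log n) is asymptotically smaller; O(log n) grows faster


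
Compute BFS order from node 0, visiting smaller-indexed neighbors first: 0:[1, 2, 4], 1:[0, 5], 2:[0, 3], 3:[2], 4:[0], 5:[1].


BFS queue: start with [0]
Visit order: [0, 1, 2, 4, 5, 3]


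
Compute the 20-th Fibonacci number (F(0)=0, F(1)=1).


F(n)=F(n-1)+F(n-2)
...F(18)=2584, F(19)=4181, F(20)=6765


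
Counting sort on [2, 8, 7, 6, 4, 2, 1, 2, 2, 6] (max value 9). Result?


Count array: [0, 1, 4, 0, 1, 0, 2, 1, 1, 0]
Reconstruct: [1, 2, 2, 2, 2, 4, 6, 6, 7, 8]


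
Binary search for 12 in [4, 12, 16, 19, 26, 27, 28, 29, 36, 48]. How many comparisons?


Search for 12:
[0,9] mid=4 arr[4]=26
[0,3] mid=1 arr[1]=12
Total: 2 comparisons


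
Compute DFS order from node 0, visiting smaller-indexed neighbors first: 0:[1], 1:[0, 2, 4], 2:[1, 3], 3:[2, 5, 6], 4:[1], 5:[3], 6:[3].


DFS stack-based: start with [0]
Visit order: [0, 1, 2, 3, 5, 6, 4]


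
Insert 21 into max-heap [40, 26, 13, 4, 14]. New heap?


Append 21: [40, 26, 13, 4, 14, 21]
Bubble up: swap idx 5(21) with idx 2(13)
Result: [40, 26, 21, 4, 14, 13]


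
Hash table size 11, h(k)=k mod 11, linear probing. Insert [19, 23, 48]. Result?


Insertions: 19->slot 8; 23->slot 1; 48->slot 4
Table: [None, 23, None, None, 48, None, None, None, 19, None, None]


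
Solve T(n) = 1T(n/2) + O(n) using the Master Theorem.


a=1, b=2, c=1. log_2(1)=0 < c=1. Case 3: O(n^c) = O(n)
Complexity: O(n)


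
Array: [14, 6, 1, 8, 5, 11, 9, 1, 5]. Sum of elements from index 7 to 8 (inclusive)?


Prefix sums: [0, 14, 20, 21, 29, 34, 45, 54, 55, 60]
Sum[7..8] = prefix[9] - prefix[7] = 60 - 54 = 6


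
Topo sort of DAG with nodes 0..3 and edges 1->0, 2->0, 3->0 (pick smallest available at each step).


Kahn's algorithm, process smallest node first
Order: [1, 2, 3, 0]


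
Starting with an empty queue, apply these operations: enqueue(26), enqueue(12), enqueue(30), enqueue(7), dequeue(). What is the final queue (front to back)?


enqueue(26) -> [26]
enqueue(12) -> [26, 12]
enqueue(30) -> [26, 12, 30]
enqueue(7) -> [26, 12, 30, 7]
dequeue() returns 26 -> [12, 30, 7]
Final queue (front to back): [12, 30, 7]


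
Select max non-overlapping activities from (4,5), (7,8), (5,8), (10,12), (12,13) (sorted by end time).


Greedy: pick earliest-ending, then skip overlaps.
Selected (4 activities): [(4, 5), (7, 8), (10, 12), (12, 13)]


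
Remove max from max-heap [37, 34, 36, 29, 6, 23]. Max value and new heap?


Max = 37
Replace root with last, heapify down
Resulting heap: [36, 34, 23, 29, 6]


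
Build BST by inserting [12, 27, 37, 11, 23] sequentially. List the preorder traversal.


Root = 12; build tree by BST insertion.
Preorder traversal: [12, 11, 27, 23, 37]


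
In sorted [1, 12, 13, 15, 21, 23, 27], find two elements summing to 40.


Two pointers: lo=0, hi=6
Found pair: (13, 27) summing to 40


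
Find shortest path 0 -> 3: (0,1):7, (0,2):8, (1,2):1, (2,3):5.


Dijkstra from 0:
Distances: {0: 0, 1: 7, 2: 8, 3: 13}
Shortest distance to 3 = 13, path = [0, 2, 3]


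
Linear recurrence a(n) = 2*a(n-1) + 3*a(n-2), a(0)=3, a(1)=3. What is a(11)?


Build bottom-up:
...a(9)=29523, a(10)=88575, a(11)=2*88575+3*29523=265719


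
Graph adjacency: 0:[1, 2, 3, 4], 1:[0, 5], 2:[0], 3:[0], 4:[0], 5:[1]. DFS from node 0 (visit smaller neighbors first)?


DFS stack-based: start with [0]
Visit order: [0, 1, 5, 2, 3, 4]


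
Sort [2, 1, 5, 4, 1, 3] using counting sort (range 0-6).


Count array: [0, 2, 1, 1, 1, 1, 0]
Reconstruct: [1, 1, 2, 3, 4, 5]


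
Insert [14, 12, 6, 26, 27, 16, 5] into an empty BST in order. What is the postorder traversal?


Root = 14; build tree by BST insertion.
Postorder traversal: [5, 6, 12, 16, 27, 26, 14]


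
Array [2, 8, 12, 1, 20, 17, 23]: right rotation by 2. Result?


Right rotate by 2: [17, 23, 2, 8, 12, 1, 20]


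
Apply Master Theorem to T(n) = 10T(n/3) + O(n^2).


a=10, b=3, c=2. log_3(10)=2.096 > c=2. Case 1: O(n^log_b(a)) = O(n^2.096)
Complexity: O(n^2.096)


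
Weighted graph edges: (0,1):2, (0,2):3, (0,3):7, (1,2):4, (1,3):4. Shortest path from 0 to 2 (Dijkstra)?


Dijkstra from 0:
Distances: {0: 0, 1: 2, 2: 3, 3: 6}
Shortest distance to 2 = 3, path = [0, 2]


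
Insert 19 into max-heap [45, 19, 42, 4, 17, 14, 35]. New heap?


Append 19: [45, 19, 42, 4, 17, 14, 35, 19]
Bubble up: swap idx 7(19) with idx 3(4)
Result: [45, 19, 42, 19, 17, 14, 35, 4]


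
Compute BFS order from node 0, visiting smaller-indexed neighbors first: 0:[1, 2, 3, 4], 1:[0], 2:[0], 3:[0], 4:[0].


BFS queue: start with [0]
Visit order: [0, 1, 2, 3, 4]


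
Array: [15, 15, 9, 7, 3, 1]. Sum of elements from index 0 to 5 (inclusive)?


Prefix sums: [0, 15, 30, 39, 46, 49, 50]
Sum[0..5] = prefix[6] - prefix[0] = 50 - 0 = 50


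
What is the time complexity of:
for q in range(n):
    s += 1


Per nesting level: O(n) = O(n)
Complexity: O(n)


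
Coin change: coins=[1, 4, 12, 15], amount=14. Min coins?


dp[0]=0; dp[i]=1+min(dp[i-c] for c in coins)
...dp[9]=3, dp[10]=4, dp[11]=5, dp[12]=1, dp[13]=2, dp[14]=3
Minimum coins for 14 = 3


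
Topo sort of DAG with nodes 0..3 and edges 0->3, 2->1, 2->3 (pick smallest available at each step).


Kahn's algorithm, process smallest node first
Order: [0, 2, 1, 3]


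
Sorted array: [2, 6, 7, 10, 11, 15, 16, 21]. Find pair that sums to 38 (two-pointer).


Two pointers: lo=0, hi=7
No pair sums to 38


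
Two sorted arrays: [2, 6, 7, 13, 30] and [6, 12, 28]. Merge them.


Compare heads, take smaller each step.
Merged: [2, 6, 6, 7, 12, 13, 28, 30]


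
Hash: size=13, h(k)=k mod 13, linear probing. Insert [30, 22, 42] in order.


Insertions: 30->slot 4; 22->slot 9; 42->slot 3
Table: [None, None, None, 42, 30, None, None, None, None, 22, None, None, None]


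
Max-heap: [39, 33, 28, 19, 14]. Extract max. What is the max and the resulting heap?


Max = 39
Replace root with last, heapify down
Resulting heap: [33, 19, 28, 14]


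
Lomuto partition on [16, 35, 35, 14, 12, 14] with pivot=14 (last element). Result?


Elements <= 14 go left of pivot.
Result: [14, 12, 14, 16, 35, 35], pivot at index 2


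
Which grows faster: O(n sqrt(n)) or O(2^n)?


n^1.5 grows slower than exponential
O(n sqrt(n)) is asymptotically smaller; O(2^n) grows faster


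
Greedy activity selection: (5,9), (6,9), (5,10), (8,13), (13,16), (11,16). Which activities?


Greedy: pick earliest-ending, then skip overlaps.
Selected (2 activities): [(5, 9), (13, 16)]


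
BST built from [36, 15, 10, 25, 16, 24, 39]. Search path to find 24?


BST root = 36
Search for 24: compare at each node
Path: [36, 15, 25, 16, 24]


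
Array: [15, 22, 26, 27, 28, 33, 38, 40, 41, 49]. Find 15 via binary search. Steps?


Search for 15:
[0,9] mid=4 arr[4]=28
[0,3] mid=1 arr[1]=22
[0,0] mid=0 arr[0]=15
Total: 3 comparisons


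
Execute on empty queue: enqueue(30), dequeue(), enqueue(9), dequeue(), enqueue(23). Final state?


enqueue(30) -> [30]
dequeue() returns 30 -> []
enqueue(9) -> [9]
dequeue() returns 9 -> []
enqueue(23) -> [23]
Final queue (front to back): [23]


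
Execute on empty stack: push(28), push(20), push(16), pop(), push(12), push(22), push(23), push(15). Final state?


push(28) -> [28]
push(20) -> [28, 20]
push(16) -> [28, 20, 16]
pop() returns 16 -> [28, 20]
push(12) -> [28, 20, 12]
push(22) -> [28, 20, 12, 22]
push(23) -> [28, 20, 12, 22, 23]
push(15) -> [28, 20, 12, 22, 23, 15]
Final stack (bottom to top): [28, 20, 12, 22, 23, 15]


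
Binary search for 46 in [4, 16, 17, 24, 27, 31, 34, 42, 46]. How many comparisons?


Search for 46:
[0,8] mid=4 arr[4]=27
[5,8] mid=6 arr[6]=34
[7,8] mid=7 arr[7]=42
[8,8] mid=8 arr[8]=46
Total: 4 comparisons


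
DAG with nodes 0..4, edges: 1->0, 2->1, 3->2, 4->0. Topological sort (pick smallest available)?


Kahn's algorithm, process smallest node first
Order: [3, 2, 1, 4, 0]


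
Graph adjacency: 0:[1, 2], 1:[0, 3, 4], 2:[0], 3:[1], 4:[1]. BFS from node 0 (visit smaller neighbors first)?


BFS queue: start with [0]
Visit order: [0, 1, 2, 3, 4]


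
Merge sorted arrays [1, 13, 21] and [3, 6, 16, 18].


Compare heads, take smaller each step.
Merged: [1, 3, 6, 13, 16, 18, 21]


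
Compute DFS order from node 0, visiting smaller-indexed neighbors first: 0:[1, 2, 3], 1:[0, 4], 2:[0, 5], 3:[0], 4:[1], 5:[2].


DFS stack-based: start with [0]
Visit order: [0, 1, 4, 2, 5, 3]


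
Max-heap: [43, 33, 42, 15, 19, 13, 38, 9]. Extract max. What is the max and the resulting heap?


Max = 43
Replace root with last, heapify down
Resulting heap: [42, 33, 38, 15, 19, 13, 9]


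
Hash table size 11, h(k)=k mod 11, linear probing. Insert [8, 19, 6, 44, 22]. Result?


Insertions: 8->slot 8; 19->slot 9; 6->slot 6; 44->slot 0; 22->slot 1
Table: [44, 22, None, None, None, None, 6, None, 8, 19, None]


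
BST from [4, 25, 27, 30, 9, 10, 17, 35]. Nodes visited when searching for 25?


BST root = 4
Search for 25: compare at each node
Path: [4, 25]


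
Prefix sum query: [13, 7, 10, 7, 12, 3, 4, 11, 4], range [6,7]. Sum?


Prefix sums: [0, 13, 20, 30, 37, 49, 52, 56, 67, 71]
Sum[6..7] = prefix[8] - prefix[6] = 67 - 52 = 15


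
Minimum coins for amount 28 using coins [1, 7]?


dp[0]=0; dp[i]=1+min(dp[i-c] for c in coins)
...dp[23]=5, dp[24]=6, dp[25]=7, dp[26]=8, dp[27]=9, dp[28]=4
Minimum coins for 28 = 4


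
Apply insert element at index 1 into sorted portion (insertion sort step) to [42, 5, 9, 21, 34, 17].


After one pass: [5, 42, 9, 21, 34, 17]


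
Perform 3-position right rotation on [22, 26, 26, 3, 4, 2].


Right rotate by 3: [3, 4, 2, 22, 26, 26]


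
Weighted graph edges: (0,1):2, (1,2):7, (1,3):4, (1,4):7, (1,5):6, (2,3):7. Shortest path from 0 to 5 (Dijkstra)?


Dijkstra from 0:
Distances: {0: 0, 1: 2, 2: 9, 3: 6, 4: 9, 5: 8}
Shortest distance to 5 = 8, path = [0, 1, 5]


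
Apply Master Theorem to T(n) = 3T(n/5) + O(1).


a=3, b=5, c=0. log_5(3)=0.683 > c=0. Case 1: O(n^log_b(a)) = O(n^0.683)
Complexity: O(n^0.683)


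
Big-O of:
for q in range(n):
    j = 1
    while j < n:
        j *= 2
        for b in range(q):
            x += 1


Per nesting level: O(n) * O(log n) * O(n) [triangular over q] = O(n^2 log n)
Complexity: O(n^2 log n)


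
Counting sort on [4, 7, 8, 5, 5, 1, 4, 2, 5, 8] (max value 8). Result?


Count array: [0, 1, 1, 0, 2, 3, 0, 1, 2]
Reconstruct: [1, 2, 4, 4, 5, 5, 5, 7, 8, 8]


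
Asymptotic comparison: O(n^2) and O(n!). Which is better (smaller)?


quadratic grows slower than factorial
O(n^2) is asymptotically smaller; O(n!) grows faster


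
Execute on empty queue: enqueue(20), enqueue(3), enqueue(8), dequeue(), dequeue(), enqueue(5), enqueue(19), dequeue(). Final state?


enqueue(20) -> [20]
enqueue(3) -> [20, 3]
enqueue(8) -> [20, 3, 8]
dequeue() returns 20 -> [3, 8]
dequeue() returns 3 -> [8]
enqueue(5) -> [8, 5]
enqueue(19) -> [8, 5, 19]
dequeue() returns 8 -> [5, 19]
Final queue (front to back): [5, 19]


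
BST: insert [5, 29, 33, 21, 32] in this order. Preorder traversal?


Root = 5; build tree by BST insertion.
Preorder traversal: [5, 29, 21, 33, 32]


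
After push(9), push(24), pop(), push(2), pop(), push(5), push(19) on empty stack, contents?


push(9) -> [9]
push(24) -> [9, 24]
pop() returns 24 -> [9]
push(2) -> [9, 2]
pop() returns 2 -> [9]
push(5) -> [9, 5]
push(19) -> [9, 5, 19]
Final stack (bottom to top): [9, 5, 19]


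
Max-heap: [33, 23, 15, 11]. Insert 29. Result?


Append 29: [33, 23, 15, 11, 29]
Bubble up: swap idx 4(29) with idx 1(23)
Result: [33, 29, 15, 11, 23]


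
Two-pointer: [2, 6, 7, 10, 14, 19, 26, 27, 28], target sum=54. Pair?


Two pointers: lo=0, hi=8
Found pair: (26, 28) summing to 54


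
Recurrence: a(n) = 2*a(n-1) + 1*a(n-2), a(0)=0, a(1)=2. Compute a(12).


Build bottom-up:
...a(10)=4756, a(11)=11482, a(12)=2*11482+1*4756=27720


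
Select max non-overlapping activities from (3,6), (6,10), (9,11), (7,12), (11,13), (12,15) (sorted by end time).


Greedy: pick earliest-ending, then skip overlaps.
Selected (3 activities): [(3, 6), (6, 10), (11, 13)]


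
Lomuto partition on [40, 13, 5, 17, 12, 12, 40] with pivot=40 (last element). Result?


Elements <= 40 go left of pivot.
Result: [40, 13, 5, 17, 12, 12, 40], pivot at index 6


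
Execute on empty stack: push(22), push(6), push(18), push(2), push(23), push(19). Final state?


push(22) -> [22]
push(6) -> [22, 6]
push(18) -> [22, 6, 18]
push(2) -> [22, 6, 18, 2]
push(23) -> [22, 6, 18, 2, 23]
push(19) -> [22, 6, 18, 2, 23, 19]
Final stack (bottom to top): [22, 6, 18, 2, 23, 19]


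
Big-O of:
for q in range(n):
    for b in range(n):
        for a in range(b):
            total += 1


Per nesting level: O(n) * O(n) * O(n) [triangular over b] = O(n^3)
Complexity: O(n^3)


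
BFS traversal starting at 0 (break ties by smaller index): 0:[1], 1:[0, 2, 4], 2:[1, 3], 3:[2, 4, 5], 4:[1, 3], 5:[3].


BFS queue: start with [0]
Visit order: [0, 1, 2, 4, 3, 5]


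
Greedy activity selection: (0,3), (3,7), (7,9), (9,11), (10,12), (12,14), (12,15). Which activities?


Greedy: pick earliest-ending, then skip overlaps.
Selected (5 activities): [(0, 3), (3, 7), (7, 9), (9, 11), (12, 14)]


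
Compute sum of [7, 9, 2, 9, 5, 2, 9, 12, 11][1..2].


Prefix sums: [0, 7, 16, 18, 27, 32, 34, 43, 55, 66]
Sum[1..2] = prefix[3] - prefix[1] = 18 - 7 = 11


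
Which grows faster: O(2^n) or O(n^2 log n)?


n^2 log n grows slower than exponential
O(n^2 log n) is asymptotically smaller; O(2^n) grows faster


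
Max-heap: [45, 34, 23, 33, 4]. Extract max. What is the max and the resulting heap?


Max = 45
Replace root with last, heapify down
Resulting heap: [34, 33, 23, 4]


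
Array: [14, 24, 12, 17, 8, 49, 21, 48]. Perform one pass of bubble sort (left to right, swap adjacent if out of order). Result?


After one pass: [14, 12, 17, 8, 24, 21, 48, 49]


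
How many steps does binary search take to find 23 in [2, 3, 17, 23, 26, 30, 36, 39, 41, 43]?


Search for 23:
[0,9] mid=4 arr[4]=26
[0,3] mid=1 arr[1]=3
[2,3] mid=2 arr[2]=17
[3,3] mid=3 arr[3]=23
Total: 4 comparisons


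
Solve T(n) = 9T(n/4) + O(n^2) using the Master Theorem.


a=9, b=4, c=2. log_4(9)=1.585 < c=2. Case 3: O(n^c) = O(n^2)
Complexity: O(n^2)


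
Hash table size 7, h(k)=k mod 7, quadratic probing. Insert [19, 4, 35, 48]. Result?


Insertions: 19->slot 5; 4->slot 4; 35->slot 0; 48->slot 6
Table: [35, None, None, None, 4, 19, 48]


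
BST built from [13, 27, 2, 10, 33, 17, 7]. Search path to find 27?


BST root = 13
Search for 27: compare at each node
Path: [13, 27]


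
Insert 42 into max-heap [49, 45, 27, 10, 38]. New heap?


Append 42: [49, 45, 27, 10, 38, 42]
Bubble up: swap idx 5(42) with idx 2(27)
Result: [49, 45, 42, 10, 38, 27]


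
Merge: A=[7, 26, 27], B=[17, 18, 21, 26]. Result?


Compare heads, take smaller each step.
Merged: [7, 17, 18, 21, 26, 26, 27]


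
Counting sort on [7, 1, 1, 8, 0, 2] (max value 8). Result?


Count array: [1, 2, 1, 0, 0, 0, 0, 1, 1]
Reconstruct: [0, 1, 1, 2, 7, 8]


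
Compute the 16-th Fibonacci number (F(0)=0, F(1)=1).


F(n)=F(n-1)+F(n-2)
...F(14)=377, F(15)=610, F(16)=987


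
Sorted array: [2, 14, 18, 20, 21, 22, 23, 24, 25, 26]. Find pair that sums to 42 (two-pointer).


Two pointers: lo=0, hi=9
Found pair: (18, 24) summing to 42


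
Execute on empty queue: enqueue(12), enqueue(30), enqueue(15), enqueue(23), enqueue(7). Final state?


enqueue(12) -> [12]
enqueue(30) -> [12, 30]
enqueue(15) -> [12, 30, 15]
enqueue(23) -> [12, 30, 15, 23]
enqueue(7) -> [12, 30, 15, 23, 7]
Final queue (front to back): [12, 30, 15, 23, 7]


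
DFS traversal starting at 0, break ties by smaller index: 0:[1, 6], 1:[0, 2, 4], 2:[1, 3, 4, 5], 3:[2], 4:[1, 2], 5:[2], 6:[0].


DFS stack-based: start with [0]
Visit order: [0, 1, 2, 3, 4, 5, 6]


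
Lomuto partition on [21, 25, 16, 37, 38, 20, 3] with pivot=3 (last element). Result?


Elements <= 3 go left of pivot.
Result: [3, 25, 16, 37, 38, 20, 21], pivot at index 0


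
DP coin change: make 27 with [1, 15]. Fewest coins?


dp[0]=0; dp[i]=1+min(dp[i-c] for c in coins)
...dp[22]=8, dp[23]=9, dp[24]=10, dp[25]=11, dp[26]=12, dp[27]=13
Minimum coins for 27 = 13


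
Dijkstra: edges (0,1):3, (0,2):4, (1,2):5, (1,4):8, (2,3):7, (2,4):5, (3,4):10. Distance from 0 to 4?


Dijkstra from 0:
Distances: {0: 0, 1: 3, 2: 4, 3: 11, 4: 9}
Shortest distance to 4 = 9, path = [0, 2, 4]


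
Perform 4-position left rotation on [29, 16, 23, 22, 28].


Left rotate by 4: [28, 29, 16, 23, 22]


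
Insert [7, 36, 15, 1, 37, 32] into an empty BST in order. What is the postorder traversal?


Root = 7; build tree by BST insertion.
Postorder traversal: [1, 32, 15, 37, 36, 7]


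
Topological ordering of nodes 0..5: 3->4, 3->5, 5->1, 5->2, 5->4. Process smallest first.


Kahn's algorithm, process smallest node first
Order: [0, 3, 5, 1, 2, 4]


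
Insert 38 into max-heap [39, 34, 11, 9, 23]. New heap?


Append 38: [39, 34, 11, 9, 23, 38]
Bubble up: swap idx 5(38) with idx 2(11)
Result: [39, 34, 38, 9, 23, 11]


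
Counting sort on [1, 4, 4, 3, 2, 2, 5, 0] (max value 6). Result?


Count array: [1, 1, 2, 1, 2, 1, 0]
Reconstruct: [0, 1, 2, 2, 3, 4, 4, 5]


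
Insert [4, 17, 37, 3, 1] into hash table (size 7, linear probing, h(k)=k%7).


Insertions: 4->slot 4; 17->slot 3; 37->slot 2; 3->slot 5; 1->slot 1
Table: [None, 1, 37, 17, 4, 3, None]


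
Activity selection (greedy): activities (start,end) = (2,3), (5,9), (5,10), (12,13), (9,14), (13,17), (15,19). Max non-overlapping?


Greedy: pick earliest-ending, then skip overlaps.
Selected (4 activities): [(2, 3), (5, 9), (12, 13), (13, 17)]


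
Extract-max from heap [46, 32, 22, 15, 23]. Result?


Max = 46
Replace root with last, heapify down
Resulting heap: [32, 23, 22, 15]


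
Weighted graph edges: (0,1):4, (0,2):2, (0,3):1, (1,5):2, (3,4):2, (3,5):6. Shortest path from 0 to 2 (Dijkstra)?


Dijkstra from 0:
Distances: {0: 0, 1: 4, 2: 2, 3: 1, 4: 3, 5: 6}
Shortest distance to 2 = 2, path = [0, 2]


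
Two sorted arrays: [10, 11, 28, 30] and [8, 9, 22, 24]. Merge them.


Compare heads, take smaller each step.
Merged: [8, 9, 10, 11, 22, 24, 28, 30]


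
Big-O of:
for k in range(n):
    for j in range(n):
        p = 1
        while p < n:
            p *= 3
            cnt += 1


Per nesting level: O(n) * O(n) * O(log n) = O(n^2 log n)
Complexity: O(n^2 log n)


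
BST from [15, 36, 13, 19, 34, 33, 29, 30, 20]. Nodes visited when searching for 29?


BST root = 15
Search for 29: compare at each node
Path: [15, 36, 19, 34, 33, 29]


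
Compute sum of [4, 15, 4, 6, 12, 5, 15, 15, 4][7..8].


Prefix sums: [0, 4, 19, 23, 29, 41, 46, 61, 76, 80]
Sum[7..8] = prefix[9] - prefix[7] = 80 - 61 = 19


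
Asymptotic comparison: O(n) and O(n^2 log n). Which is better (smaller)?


linear grows slower than n^2 log n
O(n) is asymptotically smaller; O(n^2 log n) grows faster


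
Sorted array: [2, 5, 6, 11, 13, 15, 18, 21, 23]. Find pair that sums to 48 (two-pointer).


Two pointers: lo=0, hi=8
No pair sums to 48


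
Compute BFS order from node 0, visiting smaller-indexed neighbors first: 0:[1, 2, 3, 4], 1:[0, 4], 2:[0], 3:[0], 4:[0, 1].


BFS queue: start with [0]
Visit order: [0, 1, 2, 3, 4]


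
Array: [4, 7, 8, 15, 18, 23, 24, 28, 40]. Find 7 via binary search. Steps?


Search for 7:
[0,8] mid=4 arr[4]=18
[0,3] mid=1 arr[1]=7
Total: 2 comparisons


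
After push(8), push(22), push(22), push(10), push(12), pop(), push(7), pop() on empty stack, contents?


push(8) -> [8]
push(22) -> [8, 22]
push(22) -> [8, 22, 22]
push(10) -> [8, 22, 22, 10]
push(12) -> [8, 22, 22, 10, 12]
pop() returns 12 -> [8, 22, 22, 10]
push(7) -> [8, 22, 22, 10, 7]
pop() returns 7 -> [8, 22, 22, 10]
Final stack (bottom to top): [8, 22, 22, 10]


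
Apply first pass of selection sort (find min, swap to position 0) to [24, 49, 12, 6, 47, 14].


After one pass: [6, 49, 12, 24, 47, 14]


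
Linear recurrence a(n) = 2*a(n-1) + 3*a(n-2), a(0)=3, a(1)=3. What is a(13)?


Build bottom-up:
...a(11)=265719, a(12)=797163, a(13)=2*797163+3*265719=2391483


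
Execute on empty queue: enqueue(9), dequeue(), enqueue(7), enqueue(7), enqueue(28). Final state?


enqueue(9) -> [9]
dequeue() returns 9 -> []
enqueue(7) -> [7]
enqueue(7) -> [7, 7]
enqueue(28) -> [7, 7, 28]
Final queue (front to back): [7, 7, 28]


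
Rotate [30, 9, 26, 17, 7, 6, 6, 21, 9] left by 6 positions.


Left rotate by 6: [6, 21, 9, 30, 9, 26, 17, 7, 6]


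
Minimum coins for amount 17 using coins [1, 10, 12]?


dp[0]=0; dp[i]=1+min(dp[i-c] for c in coins)
...dp[12]=1, dp[13]=2, dp[14]=3, dp[15]=4, dp[16]=5, dp[17]=6
Minimum coins for 17 = 6


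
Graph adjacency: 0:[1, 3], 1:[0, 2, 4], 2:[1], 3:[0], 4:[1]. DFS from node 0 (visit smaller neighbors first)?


DFS stack-based: start with [0]
Visit order: [0, 1, 2, 4, 3]


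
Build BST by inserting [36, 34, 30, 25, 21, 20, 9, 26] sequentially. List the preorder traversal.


Root = 36; build tree by BST insertion.
Preorder traversal: [36, 34, 30, 25, 21, 20, 9, 26]


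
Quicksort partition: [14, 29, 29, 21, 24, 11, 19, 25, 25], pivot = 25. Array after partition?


Elements <= 25 go left of pivot.
Result: [14, 21, 24, 11, 19, 25, 25, 29, 29], pivot at index 6


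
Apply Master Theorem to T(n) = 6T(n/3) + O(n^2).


a=6, b=3, c=2. log_3(6)=1.631 < c=2. Case 3: O(n^c) = O(n^2)
Complexity: O(n^2)


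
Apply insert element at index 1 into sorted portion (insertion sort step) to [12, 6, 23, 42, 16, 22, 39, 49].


After one pass: [6, 12, 23, 42, 16, 22, 39, 49]


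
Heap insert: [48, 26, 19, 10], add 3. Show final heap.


Append 3: [48, 26, 19, 10, 3]
Bubble up: no swaps needed
Result: [48, 26, 19, 10, 3]


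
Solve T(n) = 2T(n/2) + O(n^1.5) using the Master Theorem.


a=2, b=2, c=1.5. log_2(2)=1 < c=1.5. Case 3: O(n^c) = O(n^1.500)
Complexity: O(n^1.500)


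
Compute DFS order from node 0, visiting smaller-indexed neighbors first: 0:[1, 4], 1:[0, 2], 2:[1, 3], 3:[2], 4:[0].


DFS stack-based: start with [0]
Visit order: [0, 1, 2, 3, 4]


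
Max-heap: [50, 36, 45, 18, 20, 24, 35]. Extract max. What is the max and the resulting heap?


Max = 50
Replace root with last, heapify down
Resulting heap: [45, 36, 35, 18, 20, 24]


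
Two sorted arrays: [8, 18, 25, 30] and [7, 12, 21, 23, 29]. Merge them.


Compare heads, take smaller each step.
Merged: [7, 8, 12, 18, 21, 23, 25, 29, 30]


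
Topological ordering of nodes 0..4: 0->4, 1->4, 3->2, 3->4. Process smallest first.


Kahn's algorithm, process smallest node first
Order: [0, 1, 3, 2, 4]


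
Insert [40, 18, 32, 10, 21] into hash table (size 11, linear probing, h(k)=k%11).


Insertions: 40->slot 7; 18->slot 8; 32->slot 10; 10->slot 0; 21->slot 1
Table: [10, 21, None, None, None, None, None, 40, 18, None, 32]


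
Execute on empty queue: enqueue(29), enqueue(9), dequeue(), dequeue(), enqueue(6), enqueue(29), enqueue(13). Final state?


enqueue(29) -> [29]
enqueue(9) -> [29, 9]
dequeue() returns 29 -> [9]
dequeue() returns 9 -> []
enqueue(6) -> [6]
enqueue(29) -> [6, 29]
enqueue(13) -> [6, 29, 13]
Final queue (front to back): [6, 29, 13]


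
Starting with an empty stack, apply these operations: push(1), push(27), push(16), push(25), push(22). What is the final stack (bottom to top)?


push(1) -> [1]
push(27) -> [1, 27]
push(16) -> [1, 27, 16]
push(25) -> [1, 27, 16, 25]
push(22) -> [1, 27, 16, 25, 22]
Final stack (bottom to top): [1, 27, 16, 25, 22]


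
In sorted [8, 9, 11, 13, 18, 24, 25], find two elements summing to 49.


Two pointers: lo=0, hi=6
Found pair: (24, 25) summing to 49


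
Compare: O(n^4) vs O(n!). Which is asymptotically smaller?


quartic grows slower than factorial
O(n^4) is asymptotically smaller; O(n!) grows faster


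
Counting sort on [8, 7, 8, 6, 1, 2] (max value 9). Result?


Count array: [0, 1, 1, 0, 0, 0, 1, 1, 2, 0]
Reconstruct: [1, 2, 6, 7, 8, 8]


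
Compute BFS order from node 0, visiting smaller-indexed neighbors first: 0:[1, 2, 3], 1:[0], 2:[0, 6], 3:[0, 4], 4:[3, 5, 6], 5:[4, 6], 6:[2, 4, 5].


BFS queue: start with [0]
Visit order: [0, 1, 2, 3, 6, 4, 5]


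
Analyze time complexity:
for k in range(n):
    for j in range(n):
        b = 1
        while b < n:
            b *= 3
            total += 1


Per nesting level: O(n) * O(n) * O(log n) = O(n^2 log n)
Complexity: O(n^2 log n)


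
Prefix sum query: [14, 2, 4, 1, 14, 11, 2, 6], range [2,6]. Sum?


Prefix sums: [0, 14, 16, 20, 21, 35, 46, 48, 54]
Sum[2..6] = prefix[7] - prefix[2] = 48 - 16 = 32


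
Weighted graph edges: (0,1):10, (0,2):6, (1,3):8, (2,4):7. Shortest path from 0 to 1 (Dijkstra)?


Dijkstra from 0:
Distances: {0: 0, 1: 10, 2: 6, 3: 18, 4: 13}
Shortest distance to 1 = 10, path = [0, 1]


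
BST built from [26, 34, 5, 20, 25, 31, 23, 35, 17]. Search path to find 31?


BST root = 26
Search for 31: compare at each node
Path: [26, 34, 31]


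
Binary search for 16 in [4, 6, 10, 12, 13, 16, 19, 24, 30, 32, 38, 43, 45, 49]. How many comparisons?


Search for 16:
[0,13] mid=6 arr[6]=19
[0,5] mid=2 arr[2]=10
[3,5] mid=4 arr[4]=13
[5,5] mid=5 arr[5]=16
Total: 4 comparisons


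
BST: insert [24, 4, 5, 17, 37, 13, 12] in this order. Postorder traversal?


Root = 24; build tree by BST insertion.
Postorder traversal: [12, 13, 17, 5, 4, 37, 24]


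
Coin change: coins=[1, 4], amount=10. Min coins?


dp[0]=0; dp[i]=1+min(dp[i-c] for c in coins)
...dp[5]=2, dp[6]=3, dp[7]=4, dp[8]=2, dp[9]=3, dp[10]=4
Minimum coins for 10 = 4


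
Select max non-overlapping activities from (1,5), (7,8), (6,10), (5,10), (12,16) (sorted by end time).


Greedy: pick earliest-ending, then skip overlaps.
Selected (3 activities): [(1, 5), (7, 8), (12, 16)]


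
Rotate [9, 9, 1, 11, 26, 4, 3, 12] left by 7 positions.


Left rotate by 7: [12, 9, 9, 1, 11, 26, 4, 3]


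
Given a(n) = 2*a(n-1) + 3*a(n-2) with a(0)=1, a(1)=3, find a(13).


Build bottom-up:
...a(11)=177147, a(12)=531441, a(13)=2*531441+3*177147=1594323


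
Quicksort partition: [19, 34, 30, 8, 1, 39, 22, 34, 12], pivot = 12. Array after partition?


Elements <= 12 go left of pivot.
Result: [8, 1, 12, 19, 34, 39, 22, 34, 30], pivot at index 2


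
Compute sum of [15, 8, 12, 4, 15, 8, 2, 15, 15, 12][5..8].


Prefix sums: [0, 15, 23, 35, 39, 54, 62, 64, 79, 94, 106]
Sum[5..8] = prefix[9] - prefix[5] = 94 - 54 = 40


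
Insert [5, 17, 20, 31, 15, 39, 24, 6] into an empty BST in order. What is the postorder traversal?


Root = 5; build tree by BST insertion.
Postorder traversal: [6, 15, 24, 39, 31, 20, 17, 5]


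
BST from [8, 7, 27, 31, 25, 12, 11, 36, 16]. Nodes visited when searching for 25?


BST root = 8
Search for 25: compare at each node
Path: [8, 27, 25]


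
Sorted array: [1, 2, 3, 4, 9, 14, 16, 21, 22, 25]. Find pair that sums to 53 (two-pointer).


Two pointers: lo=0, hi=9
No pair sums to 53


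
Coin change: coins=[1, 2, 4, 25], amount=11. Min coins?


dp[0]=0; dp[i]=1+min(dp[i-c] for c in coins)
...dp[6]=2, dp[7]=3, dp[8]=2, dp[9]=3, dp[10]=3, dp[11]=4
Minimum coins for 11 = 4


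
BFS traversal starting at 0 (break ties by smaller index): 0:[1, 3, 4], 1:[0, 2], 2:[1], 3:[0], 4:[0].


BFS queue: start with [0]
Visit order: [0, 1, 3, 4, 2]


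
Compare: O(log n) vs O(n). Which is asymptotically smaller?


logarithmic grows slower than linear
O(log n) is asymptotically smaller; O(n) grows faster


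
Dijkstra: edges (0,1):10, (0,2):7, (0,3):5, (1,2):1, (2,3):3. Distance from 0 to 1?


Dijkstra from 0:
Distances: {0: 0, 1: 8, 2: 7, 3: 5}
Shortest distance to 1 = 8, path = [0, 2, 1]


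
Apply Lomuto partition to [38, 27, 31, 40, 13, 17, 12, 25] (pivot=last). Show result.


Elements <= 25 go left of pivot.
Result: [13, 17, 12, 25, 38, 27, 31, 40], pivot at index 3


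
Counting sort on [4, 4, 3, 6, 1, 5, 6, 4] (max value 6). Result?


Count array: [0, 1, 0, 1, 3, 1, 2]
Reconstruct: [1, 3, 4, 4, 4, 5, 6, 6]


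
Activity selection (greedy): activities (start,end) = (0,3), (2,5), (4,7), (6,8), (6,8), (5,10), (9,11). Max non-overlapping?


Greedy: pick earliest-ending, then skip overlaps.
Selected (3 activities): [(0, 3), (4, 7), (9, 11)]


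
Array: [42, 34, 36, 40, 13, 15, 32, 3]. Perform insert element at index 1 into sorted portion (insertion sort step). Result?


After one pass: [34, 42, 36, 40, 13, 15, 32, 3]


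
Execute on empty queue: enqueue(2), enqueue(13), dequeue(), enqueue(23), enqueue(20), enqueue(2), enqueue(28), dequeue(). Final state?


enqueue(2) -> [2]
enqueue(13) -> [2, 13]
dequeue() returns 2 -> [13]
enqueue(23) -> [13, 23]
enqueue(20) -> [13, 23, 20]
enqueue(2) -> [13, 23, 20, 2]
enqueue(28) -> [13, 23, 20, 2, 28]
dequeue() returns 13 -> [23, 20, 2, 28]
Final queue (front to back): [23, 20, 2, 28]


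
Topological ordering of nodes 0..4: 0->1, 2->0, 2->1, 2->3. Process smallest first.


Kahn's algorithm, process smallest node first
Order: [2, 0, 1, 3, 4]


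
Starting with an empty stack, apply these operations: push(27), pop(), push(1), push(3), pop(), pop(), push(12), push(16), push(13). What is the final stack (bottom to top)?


push(27) -> [27]
pop() returns 27 -> []
push(1) -> [1]
push(3) -> [1, 3]
pop() returns 3 -> [1]
pop() returns 1 -> []
push(12) -> [12]
push(16) -> [12, 16]
push(13) -> [12, 16, 13]
Final stack (bottom to top): [12, 16, 13]


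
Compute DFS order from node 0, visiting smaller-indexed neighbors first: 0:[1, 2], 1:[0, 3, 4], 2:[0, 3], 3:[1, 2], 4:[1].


DFS stack-based: start with [0]
Visit order: [0, 1, 3, 2, 4]


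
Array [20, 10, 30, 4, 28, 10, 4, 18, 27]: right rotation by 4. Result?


Right rotate by 4: [10, 4, 18, 27, 20, 10, 30, 4, 28]


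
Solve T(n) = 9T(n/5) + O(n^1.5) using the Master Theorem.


a=9, b=5, c=1.5. log_5(9)=1.365 < c=1.5. Case 3: O(n^c) = O(n^1.500)
Complexity: O(n^1.500)


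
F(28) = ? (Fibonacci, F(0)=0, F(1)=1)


F(n)=F(n-1)+F(n-2)
...F(26)=121393, F(27)=196418, F(28)=317811


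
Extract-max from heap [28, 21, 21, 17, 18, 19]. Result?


Max = 28
Replace root with last, heapify down
Resulting heap: [21, 19, 21, 17, 18]


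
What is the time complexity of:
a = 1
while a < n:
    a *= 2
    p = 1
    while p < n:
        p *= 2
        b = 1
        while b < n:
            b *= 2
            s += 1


Per nesting level: O(log n) * O(log n) * O(log n) = O((log n)^3)
Complexity: O((log n)^3)


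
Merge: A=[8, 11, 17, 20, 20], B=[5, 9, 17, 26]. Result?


Compare heads, take smaller each step.
Merged: [5, 8, 9, 11, 17, 17, 20, 20, 26]


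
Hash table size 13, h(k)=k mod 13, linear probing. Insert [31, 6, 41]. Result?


Insertions: 31->slot 5; 6->slot 6; 41->slot 2
Table: [None, None, 41, None, None, 31, 6, None, None, None, None, None, None]


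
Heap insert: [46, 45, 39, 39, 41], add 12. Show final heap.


Append 12: [46, 45, 39, 39, 41, 12]
Bubble up: no swaps needed
Result: [46, 45, 39, 39, 41, 12]


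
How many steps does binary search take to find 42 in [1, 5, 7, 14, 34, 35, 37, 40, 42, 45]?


Search for 42:
[0,9] mid=4 arr[4]=34
[5,9] mid=7 arr[7]=40
[8,9] mid=8 arr[8]=42
Total: 3 comparisons


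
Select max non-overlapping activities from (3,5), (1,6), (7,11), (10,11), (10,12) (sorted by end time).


Greedy: pick earliest-ending, then skip overlaps.
Selected (2 activities): [(3, 5), (7, 11)]


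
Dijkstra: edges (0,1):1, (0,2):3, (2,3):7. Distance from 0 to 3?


Dijkstra from 0:
Distances: {0: 0, 1: 1, 2: 3, 3: 10}
Shortest distance to 3 = 10, path = [0, 2, 3]


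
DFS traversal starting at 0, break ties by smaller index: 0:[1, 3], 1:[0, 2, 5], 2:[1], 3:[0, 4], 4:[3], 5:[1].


DFS stack-based: start with [0]
Visit order: [0, 1, 2, 5, 3, 4]


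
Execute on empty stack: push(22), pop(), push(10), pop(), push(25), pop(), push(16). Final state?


push(22) -> [22]
pop() returns 22 -> []
push(10) -> [10]
pop() returns 10 -> []
push(25) -> [25]
pop() returns 25 -> []
push(16) -> [16]
Final stack (bottom to top): [16]


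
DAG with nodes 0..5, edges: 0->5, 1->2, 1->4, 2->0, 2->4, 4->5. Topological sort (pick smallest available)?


Kahn's algorithm, process smallest node first
Order: [1, 2, 0, 3, 4, 5]


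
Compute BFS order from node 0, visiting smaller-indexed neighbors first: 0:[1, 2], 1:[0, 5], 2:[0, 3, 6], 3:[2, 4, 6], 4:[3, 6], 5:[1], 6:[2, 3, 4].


BFS queue: start with [0]
Visit order: [0, 1, 2, 5, 3, 6, 4]


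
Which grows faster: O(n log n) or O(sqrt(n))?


sublinear grows slower than linearithmic
O(sqrt(n)) is asymptotically smaller; O(n log n) grows faster


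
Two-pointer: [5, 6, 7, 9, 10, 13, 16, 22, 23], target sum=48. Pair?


Two pointers: lo=0, hi=8
No pair sums to 48


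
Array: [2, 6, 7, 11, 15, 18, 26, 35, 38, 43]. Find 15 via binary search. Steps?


Search for 15:
[0,9] mid=4 arr[4]=15
Total: 1 comparisons


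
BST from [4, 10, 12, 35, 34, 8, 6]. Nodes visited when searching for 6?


BST root = 4
Search for 6: compare at each node
Path: [4, 10, 8, 6]


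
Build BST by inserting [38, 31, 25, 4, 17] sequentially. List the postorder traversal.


Root = 38; build tree by BST insertion.
Postorder traversal: [17, 4, 25, 31, 38]


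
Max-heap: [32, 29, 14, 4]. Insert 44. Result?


Append 44: [32, 29, 14, 4, 44]
Bubble up: swap idx 4(44) with idx 1(29); swap idx 1(44) with idx 0(32)
Result: [44, 32, 14, 4, 29]


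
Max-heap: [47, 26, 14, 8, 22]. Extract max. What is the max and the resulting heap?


Max = 47
Replace root with last, heapify down
Resulting heap: [26, 22, 14, 8]


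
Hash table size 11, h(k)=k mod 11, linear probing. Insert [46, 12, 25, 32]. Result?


Insertions: 46->slot 2; 12->slot 1; 25->slot 3; 32->slot 10
Table: [None, 12, 46, 25, None, None, None, None, None, None, 32]


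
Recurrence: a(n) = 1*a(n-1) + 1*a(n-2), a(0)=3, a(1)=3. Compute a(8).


Build bottom-up:
...a(6)=39, a(7)=63, a(8)=1*63+1*39=102


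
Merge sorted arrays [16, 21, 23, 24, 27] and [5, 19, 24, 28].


Compare heads, take smaller each step.
Merged: [5, 16, 19, 21, 23, 24, 24, 27, 28]


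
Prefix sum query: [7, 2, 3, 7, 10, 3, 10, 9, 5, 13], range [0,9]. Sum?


Prefix sums: [0, 7, 9, 12, 19, 29, 32, 42, 51, 56, 69]
Sum[0..9] = prefix[10] - prefix[0] = 69 - 0 = 69


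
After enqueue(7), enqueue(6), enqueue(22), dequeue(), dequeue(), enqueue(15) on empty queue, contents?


enqueue(7) -> [7]
enqueue(6) -> [7, 6]
enqueue(22) -> [7, 6, 22]
dequeue() returns 7 -> [6, 22]
dequeue() returns 6 -> [22]
enqueue(15) -> [22, 15]
Final queue (front to back): [22, 15]


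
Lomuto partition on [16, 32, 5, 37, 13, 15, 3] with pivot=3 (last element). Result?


Elements <= 3 go left of pivot.
Result: [3, 32, 5, 37, 13, 15, 16], pivot at index 0


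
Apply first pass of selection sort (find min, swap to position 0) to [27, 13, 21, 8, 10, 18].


After one pass: [8, 13, 21, 27, 10, 18]


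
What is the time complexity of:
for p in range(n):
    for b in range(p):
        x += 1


Per nesting level: O(n) * O(n) [triangular over p] = O(n^2)
Complexity: O(n^2)


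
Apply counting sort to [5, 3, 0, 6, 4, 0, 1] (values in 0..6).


Count array: [2, 1, 0, 1, 1, 1, 1]
Reconstruct: [0, 0, 1, 3, 4, 5, 6]


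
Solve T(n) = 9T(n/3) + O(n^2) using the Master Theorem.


a=9, b=3, c=2. log_3(9)=2 = c=2. Case 2: O(n^c log n) = O(n^2 log n)
Complexity: O(n^2 log n)


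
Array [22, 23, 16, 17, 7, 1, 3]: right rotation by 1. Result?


Right rotate by 1: [3, 22, 23, 16, 17, 7, 1]


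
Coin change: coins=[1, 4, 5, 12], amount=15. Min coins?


dp[0]=0; dp[i]=1+min(dp[i-c] for c in coins)
...dp[10]=2, dp[11]=3, dp[12]=1, dp[13]=2, dp[14]=3, dp[15]=3
Minimum coins for 15 = 3


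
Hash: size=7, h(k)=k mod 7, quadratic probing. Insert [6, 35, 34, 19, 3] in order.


Insertions: 6->slot 6; 35->slot 0; 34->slot 3; 19->slot 5; 3->slot 4
Table: [35, None, None, 34, 3, 19, 6]


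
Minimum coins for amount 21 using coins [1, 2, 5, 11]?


dp[0]=0; dp[i]=1+min(dp[i-c] for c in coins)
...dp[16]=2, dp[17]=3, dp[18]=3, dp[19]=4, dp[20]=4, dp[21]=3
Minimum coins for 21 = 3


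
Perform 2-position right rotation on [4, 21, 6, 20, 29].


Right rotate by 2: [20, 29, 4, 21, 6]


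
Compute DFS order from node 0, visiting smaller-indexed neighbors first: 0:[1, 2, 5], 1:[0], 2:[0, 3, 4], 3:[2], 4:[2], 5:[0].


DFS stack-based: start with [0]
Visit order: [0, 1, 2, 3, 4, 5]


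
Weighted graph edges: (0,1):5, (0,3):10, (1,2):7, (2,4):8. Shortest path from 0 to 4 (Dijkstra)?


Dijkstra from 0:
Distances: {0: 0, 1: 5, 2: 12, 3: 10, 4: 20}
Shortest distance to 4 = 20, path = [0, 1, 2, 4]


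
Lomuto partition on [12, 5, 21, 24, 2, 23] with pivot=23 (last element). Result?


Elements <= 23 go left of pivot.
Result: [12, 5, 21, 2, 23, 24], pivot at index 4


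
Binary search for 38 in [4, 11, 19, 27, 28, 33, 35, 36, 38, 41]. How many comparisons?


Search for 38:
[0,9] mid=4 arr[4]=28
[5,9] mid=7 arr[7]=36
[8,9] mid=8 arr[8]=38
Total: 3 comparisons


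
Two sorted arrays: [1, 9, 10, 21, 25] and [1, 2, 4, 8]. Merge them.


Compare heads, take smaller each step.
Merged: [1, 1, 2, 4, 8, 9, 10, 21, 25]


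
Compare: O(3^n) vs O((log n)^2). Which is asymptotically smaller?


polylogarithmic grows slower than exponential (base 3)
O((log n)^2) is asymptotically smaller; O(3^n) grows faster


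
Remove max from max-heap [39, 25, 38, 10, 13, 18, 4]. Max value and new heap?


Max = 39
Replace root with last, heapify down
Resulting heap: [38, 25, 18, 10, 13, 4]


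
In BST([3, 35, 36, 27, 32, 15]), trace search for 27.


BST root = 3
Search for 27: compare at each node
Path: [3, 35, 27]


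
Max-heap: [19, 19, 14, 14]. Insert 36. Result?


Append 36: [19, 19, 14, 14, 36]
Bubble up: swap idx 4(36) with idx 1(19); swap idx 1(36) with idx 0(19)
Result: [36, 19, 14, 14, 19]


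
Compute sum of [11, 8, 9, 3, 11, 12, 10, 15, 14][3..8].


Prefix sums: [0, 11, 19, 28, 31, 42, 54, 64, 79, 93]
Sum[3..8] = prefix[9] - prefix[3] = 93 - 28 = 65


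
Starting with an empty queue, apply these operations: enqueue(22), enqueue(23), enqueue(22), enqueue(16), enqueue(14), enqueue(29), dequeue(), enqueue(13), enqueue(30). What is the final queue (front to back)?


enqueue(22) -> [22]
enqueue(23) -> [22, 23]
enqueue(22) -> [22, 23, 22]
enqueue(16) -> [22, 23, 22, 16]
enqueue(14) -> [22, 23, 22, 16, 14]
enqueue(29) -> [22, 23, 22, 16, 14, 29]
dequeue() returns 22 -> [23, 22, 16, 14, 29]
enqueue(13) -> [23, 22, 16, 14, 29, 13]
enqueue(30) -> [23, 22, 16, 14, 29, 13, 30]
Final queue (front to back): [23, 22, 16, 14, 29, 13, 30]
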